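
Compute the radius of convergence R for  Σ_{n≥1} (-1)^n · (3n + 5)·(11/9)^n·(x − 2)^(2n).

By the ratio test, |a_{n+1}/a_n| = [(3(n+1) + 5)/(3n + 5)] · 11/9 → 11/9.
Successive powers of (x − 2) differ by 2, so the series converges when |x − 2|² · 11/9 < 1, i.e. |x − 2| < √(9/11). So R = 3√11/11.

R = 3√11/11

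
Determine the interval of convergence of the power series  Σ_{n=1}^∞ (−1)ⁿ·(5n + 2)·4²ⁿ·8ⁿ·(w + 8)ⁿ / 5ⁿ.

(-1029/128, -1019/128)

Apply the ratio test: |a_{n+1}| / |a_n| = [(5(n+1) + 2)/(5n + 2)] · 16·8/5, which tends to 128/5 as n → ∞.
The series converges when 128/5 · |w + 8| < 1, giving R = 5/128.
Endpoint w = -1019/128: the terms do not tend to 0, so the series diverges.
Check w = -1029/128: the n-th term does not approach 0; divergence by the term test.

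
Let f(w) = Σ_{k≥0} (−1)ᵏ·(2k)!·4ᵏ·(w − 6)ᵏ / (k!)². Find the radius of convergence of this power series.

R = 1/16

Ratio test: |a_{k+1}/a_k| = (2k+1)·(2k+2)/(k+1)² · 4 → 16 as k → ∞.
Thus R = 1/(16) = 1/16.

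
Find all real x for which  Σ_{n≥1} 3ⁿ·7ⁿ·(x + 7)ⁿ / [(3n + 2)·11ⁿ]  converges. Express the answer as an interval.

[-158/21, -136/21)

Apply the ratio test: |a_{n+1}| / |a_n| = [(3n + 2)/(3(n+1) + 2)] · 3·7/11, which tends to 21/11 as n → ∞.
The series converges when 21/11 · |x + 7| < 1, giving R = 11/21.
Endpoint x = -136/21: the terms behave like c/n; limit comparison with the harmonic series gives divergence.
Check x = -158/21: an alternating series whose terms decrease to 0 in absolute value, so it converges by the Leibniz criterion.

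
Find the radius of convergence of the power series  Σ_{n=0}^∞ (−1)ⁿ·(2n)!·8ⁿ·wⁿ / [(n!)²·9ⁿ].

R = 9/32

Apply the ratio test: |a_{n+1}| / |a_n| = (2n+1)·(2n+2)/(n+1)² · 8/9, which tends to 32/9 as n → ∞.
Thus R = 1/(32/9) = 9/32.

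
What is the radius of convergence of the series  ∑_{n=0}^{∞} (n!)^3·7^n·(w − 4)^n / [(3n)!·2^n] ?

R = 54/7

Apply the ratio test: |a_{n+1}| / |a_n| = (n+1)³/[(3n+1)·(3n+2)·(3n+3)] · 7/2, which tends to 7/54 as n → ∞.
The series converges when 7/54 · |w − 4| < 1, giving R = 54/7.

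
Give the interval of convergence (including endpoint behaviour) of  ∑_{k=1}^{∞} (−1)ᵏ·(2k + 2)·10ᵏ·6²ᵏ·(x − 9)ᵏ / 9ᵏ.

Apply the ratio test: |a_{k+1}| / |a_k| = [(2(k+1) + 2)/(2k + 2)] · 10·36/9, which tends to 40 as k → ∞.
Thus R = 1/(40) = 1/40.
Endpoint x = 361/40: the k-th term does not approach 0; divergence by the term test.
When x = 359/40, the terms do not tend to 0, so the series diverges.

(359/40, 361/40)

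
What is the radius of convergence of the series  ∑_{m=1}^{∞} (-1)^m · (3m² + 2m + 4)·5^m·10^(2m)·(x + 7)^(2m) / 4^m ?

The ratio of consecutive coefficients is [(3(m+1)² + 2(m+1) + 4)/(3m² + 2m + 4)] · 5·100/4 → 125.
Successive powers of (x + 7) differ by 2, so the series converges when |x + 7|² · 125 < 1, i.e. |x + 7| < √(1/125). So R = √5/25.

R = √5/25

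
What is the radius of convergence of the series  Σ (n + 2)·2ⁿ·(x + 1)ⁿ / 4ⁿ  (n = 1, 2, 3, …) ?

Ratio test: |a_{n+1}/a_n| = [((n+1) + 2)/(n + 2)] · 2/4 → 1/2 as n → ∞.
Convergence for |x + 1| · 1/2 < 1, i.e. |x + 1| < 2. So R = 2.

R = 2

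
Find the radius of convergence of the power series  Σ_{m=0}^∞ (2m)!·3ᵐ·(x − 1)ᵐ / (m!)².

By the ratio test, |a_{m+1}/a_m| = (2m+1)·(2m+2)/(m+1)² · 3 → 12.
Convergence for |x − 1| · 12 < 1, i.e. |x − 1| < 1/12. So R = 1/12.

R = 1/12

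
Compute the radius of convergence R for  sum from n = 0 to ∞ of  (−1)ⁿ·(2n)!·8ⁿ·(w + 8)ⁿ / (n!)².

R = 1/32

By the ratio test, |a_{n+1}/a_n| = (2n+1)·(2n+2)/(n+1)² · 8 → 32.
Hence the series converges for |w + 8| < 1/(32) = 1/32, so the radius of convergence is 1/32.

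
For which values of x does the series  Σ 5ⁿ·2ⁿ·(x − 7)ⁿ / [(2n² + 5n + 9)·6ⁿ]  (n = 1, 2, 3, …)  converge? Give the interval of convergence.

[32/5, 38/5]

Ratio test: |a_{n+1}/a_n| = [(2n² + 5n + 9)/(2(n+1)² + 5(n+1) + 9)] · 5·2/6 → 5/3 as n → ∞.
Hence the series converges for |x − 7| < 1/(5/3) = 3/5, so the radius of convergence is 3/5.
At x = 38/5: the terms are on the order of 1/n², so the series converges absolutely by comparison with the p-series (p = 2 > 1).
Endpoint x = 32/5: the series is dominated by a constant times Σ 1/n², which converges (p = 2 > 1).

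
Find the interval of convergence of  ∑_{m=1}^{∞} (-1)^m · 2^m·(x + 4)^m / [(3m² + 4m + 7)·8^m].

[-8, 0]

By the ratio test, |a_{m+1}/a_m| = [(3m² + 4m + 7)/(3(m+1)² + 4(m+1) + 7)] · 2/8 → 1/4.
Hence the series converges for |x + 4| < 1/(1/4) = 4, so the radius of convergence is 4.
Check x = 0: the terms are on the order of 1/m², so the series converges absolutely by comparison with the p-series (p = 2 > 1).
Check x = -8: absolute convergence follows by limit comparison with Σ 1/m².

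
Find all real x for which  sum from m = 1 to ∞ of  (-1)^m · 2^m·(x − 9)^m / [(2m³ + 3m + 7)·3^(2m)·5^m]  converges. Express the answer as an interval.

[-27/2, 63/2]

Ratio test: |a_{m+1}/a_m| = [(2m³ + 3m + 7)/(2(m+1)³ + 3(m+1) + 7)] · 2/(9·5) → 2/45 as m → ∞.
The series converges when 2/45 · |x − 9| < 1, giving R = 45/2.
At x = 63/2: the terms are on the order of 1/m³, so the series converges absolutely by comparison with the p-series (p = 3 > 1).
Endpoint x = -27/2: the series is dominated by a constant times Σ 1/m³, which converges (p = 3 > 1).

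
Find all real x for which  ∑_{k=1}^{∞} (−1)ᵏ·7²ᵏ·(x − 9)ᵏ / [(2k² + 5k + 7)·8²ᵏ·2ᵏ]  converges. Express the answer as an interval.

[313/49, 569/49]

Ratio test: |a_{k+1}/a_k| = [(2k² + 5k + 7)/(2(k+1)² + 5(k+1) + 7)] · 49/(64·2) → 49/128 as k → ∞.
Hence the series converges for |x − 9| < 1/(49/128) = 128/49, so the radius of convergence is 128/49.
When x = 569/49, absolute convergence follows by limit comparison with Σ 1/k².
Check x = 313/49: the terms are on the order of 1/k², so the series converges absolutely by comparison with the p-series (p = 2 > 1).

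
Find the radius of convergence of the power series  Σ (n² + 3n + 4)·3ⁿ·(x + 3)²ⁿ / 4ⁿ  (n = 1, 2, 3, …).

R = 2√3/3

Apply the ratio test: |a_{n+1}| / |a_n| = [((n+1)² + 3(n+1) + 4)/(n² + 3n + 4)] · 3/4, which tends to 3/4 as n → ∞.
Writing y = (x + 3)², the series in y has radius 4/3, so |x + 3| < √(4/3) and R = 2√3/3.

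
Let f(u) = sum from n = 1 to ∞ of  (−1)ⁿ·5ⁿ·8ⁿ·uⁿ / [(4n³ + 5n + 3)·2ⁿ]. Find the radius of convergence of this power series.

R = 1/20

Ratio test: |a_{n+1}/a_n| = [(4n³ + 5n + 3)/(4(n+1)³ + 5(n+1) + 3)] · 5·8/2 → 20 as n → ∞.
Thus R = 1/(20) = 1/20.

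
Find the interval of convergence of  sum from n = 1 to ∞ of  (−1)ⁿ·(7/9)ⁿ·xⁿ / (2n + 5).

(-9/7, 9/7]

The ratio of consecutive coefficients is [(2n + 5)/(2(n+1) + 5)] · 7/9 → 7/9.
Hence the series converges for |x| < 1/(7/9) = 9/7, so the radius of convergence is 9/7.
At x = 9/7: an alternating series whose terms decrease to 0 in absolute value, so it converges by the Leibniz criterion.
At x = -9/7: the terms behave like c/n; limit comparison with the harmonic series gives divergence.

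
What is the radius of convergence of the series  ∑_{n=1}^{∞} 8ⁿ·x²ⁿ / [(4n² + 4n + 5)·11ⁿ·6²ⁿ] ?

R = 3√22/2

By the ratio test, |a_{n+1}/a_n| = [(4n² + 4n + 5)/(4(n+1)² + 4(n+1) + 5)] · 8/(11·36) → 2/99.
Successive powers of x differ by 2, so the series converges when |x|² · 2/99 < 1, i.e. |x| < √(99/2). So R = 3√22/2.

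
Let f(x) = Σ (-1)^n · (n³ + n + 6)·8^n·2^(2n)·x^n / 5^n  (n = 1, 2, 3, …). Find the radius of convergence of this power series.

By the ratio test, |a_{n+1}/a_n| = [((n+1)³ + (n+1) + 6)/(n³ + n + 6)] · 8·4/5 → 32/5.
Thus R = 1/(32/5) = 5/32.

R = 5/32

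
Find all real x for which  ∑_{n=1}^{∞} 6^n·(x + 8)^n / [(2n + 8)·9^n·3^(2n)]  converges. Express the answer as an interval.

[-43/2, 11/2)

The ratio of consecutive coefficients is [(2n + 8)/(2(n+1) + 8)] · 6/(9·9) → 2/27.
The series converges when 2/27 · |x + 8| < 1, giving R = 27/2.
When x = 11/2, comparison with the harmonic series Σ 1/n shows the series diverges.
Check x = -43/2: the terms alternate in sign and decrease monotonically to 0 in absolute value (size ~ c/n), so the alternating series test gives convergence.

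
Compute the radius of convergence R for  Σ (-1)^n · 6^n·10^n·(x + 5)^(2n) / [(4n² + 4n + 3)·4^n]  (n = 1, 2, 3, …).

The ratio of consecutive coefficients is [(4n² + 4n + 3)/(4(n+1)² + 4(n+1) + 3)] · 6·10/4 → 15.
Successive powers of (x + 5) differ by 2, so the series converges when |x + 5|² · 15 < 1, i.e. |x + 5| < √(1/15). So R = √15/15.

R = √15/15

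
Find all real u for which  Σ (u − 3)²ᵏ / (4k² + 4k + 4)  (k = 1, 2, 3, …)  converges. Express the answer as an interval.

[2, 4]

The ratio of consecutive coefficients is (4k² + 4k + 4)/(4(k+1)² + 4(k+1) + 4) → 1.
Successive powers of (u − 3) differ by 2, so the series converges when |u − 3|² · 1 < 1, i.e. |u − 3| < √(1) = 1. So R = 1.
Check u = 4: the series is dominated by a constant times Σ 1/k², which converges (p = 2 > 1).
Endpoint u = 2: absolute convergence follows by limit comparison with Σ 1/k².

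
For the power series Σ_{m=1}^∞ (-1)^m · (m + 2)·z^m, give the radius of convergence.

R = 1

Ratio test: |a_{m+1}/a_m| = ((m+1) + 2)/(m + 2) → 1 as m → ∞.
Hence R = 1.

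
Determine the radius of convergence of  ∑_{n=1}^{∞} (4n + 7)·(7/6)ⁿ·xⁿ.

R = 6/7

Apply the ratio test: |a_{n+1}| / |a_n| = [(4(n+1) + 7)/(4n + 7)] · 7/6, which tends to 7/6 as n → ∞.
Thus R = 1/(7/6) = 6/7.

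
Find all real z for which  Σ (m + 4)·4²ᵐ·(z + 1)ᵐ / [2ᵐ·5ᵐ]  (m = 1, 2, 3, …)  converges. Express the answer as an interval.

(-13/8, -3/8)

Ratio test: |a_{m+1}/a_m| = [((m+1) + 4)/(m + 4)] · 16/(2·5) → 8/5 as m → ∞.
The series converges when 8/5 · |z + 1| < 1, giving R = 5/8.
Check z = -3/8: the terms do not tend to 0, so the series diverges.
Check z = -13/8: the m-th term does not approach 0; divergence by the term test.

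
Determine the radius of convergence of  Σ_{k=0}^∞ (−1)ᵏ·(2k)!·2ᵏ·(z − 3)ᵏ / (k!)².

By the ratio test, |a_{k+1}/a_k| = (2k+1)·(2k+2)/(k+1)² · 2 → 8.
Convergence for |z − 3| · 8 < 1, i.e. |z − 3| < 1/8. So R = 1/8.

R = 1/8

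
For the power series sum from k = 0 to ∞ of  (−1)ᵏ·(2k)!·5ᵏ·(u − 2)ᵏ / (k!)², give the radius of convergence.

Ratio test: |a_{k+1}/a_k| = (2k+1)·(2k+2)/(k+1)² · 5 → 20 as k → ∞.
Convergence for |u − 2| · 20 < 1, i.e. |u − 2| < 1/20. So R = 1/20.

R = 1/20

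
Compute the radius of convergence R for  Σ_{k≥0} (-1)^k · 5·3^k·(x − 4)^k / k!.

R = ∞

By the ratio test, |a_{k+1}/a_k| = 5/5 · 3 · 1/(k+1) → 0.
The limit is 0, so the series converges for all x; R = ∞.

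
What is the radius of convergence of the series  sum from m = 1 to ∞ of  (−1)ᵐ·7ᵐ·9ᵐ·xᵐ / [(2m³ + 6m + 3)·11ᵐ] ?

R = 11/63

The ratio of consecutive coefficients is [(2m³ + 6m + 3)/(2(m+1)³ + 6(m+1) + 3)] · 7·9/11 → 63/11.
Convergence for |x| · 63/11 < 1, i.e. |x| < 11/63. So R = 11/63.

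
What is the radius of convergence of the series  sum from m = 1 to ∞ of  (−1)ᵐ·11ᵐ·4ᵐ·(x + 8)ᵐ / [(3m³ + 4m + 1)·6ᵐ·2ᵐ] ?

R = 3/11

Ratio test: |a_{m+1}/a_m| = [(3m³ + 4m + 1)/(3(m+1)³ + 4(m+1) + 1)] · 11·4/(6·2) → 11/3 as m → ∞.
Convergence for |x + 8| · 11/3 < 1, i.e. |x + 8| < 3/11. So R = 3/11.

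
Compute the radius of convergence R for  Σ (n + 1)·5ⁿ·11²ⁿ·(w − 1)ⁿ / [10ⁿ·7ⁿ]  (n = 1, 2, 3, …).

R = 14/121

Apply the ratio test: |a_{n+1}| / |a_n| = [((n+1) + 1)/(n + 1)] · 5·121/(10·7), which tends to 121/14 as n → ∞.
Hence the series converges for |w − 1| < 1/(121/14) = 14/121, so the radius of convergence is 14/121.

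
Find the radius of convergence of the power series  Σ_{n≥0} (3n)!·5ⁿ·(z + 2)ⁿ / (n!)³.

Apply the ratio test: |a_{n+1}| / |a_n| = (3n+1)·(3n+2)·(3n+3)/(n+1)³ · 5, which tends to 135 as n → ∞.
Thus R = 1/(135) = 1/135.

R = 1/135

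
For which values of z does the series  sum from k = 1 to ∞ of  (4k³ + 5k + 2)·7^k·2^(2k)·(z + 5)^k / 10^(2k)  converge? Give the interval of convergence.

Ratio test: |a_{k+1}/a_k| = [(4(k+1)³ + 5(k+1) + 2)/(4k³ + 5k + 2)] · 7·4/100 → 7/25 as k → ∞.
The series converges when 7/25 · |z + 5| < 1, giving R = 25/7.
At z = -10/7: the terms do not tend to 0, so the series diverges.
At z = -60/7: the terms do not tend to 0, so the series diverges.

(-60/7, -10/7)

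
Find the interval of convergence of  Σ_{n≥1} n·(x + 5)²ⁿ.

By the ratio test, |a_{n+1}/a_n| = (n+1)/n → 1.
Writing y = (x + 5)², the series in y has radius 1, so |x + 5| < √(1) = 1 and R = 1.
At x = -4: the terms do not tend to 0, so the series diverges.
Endpoint x = -6: the n-th term does not approach 0; divergence by the term test.

(-6, -4)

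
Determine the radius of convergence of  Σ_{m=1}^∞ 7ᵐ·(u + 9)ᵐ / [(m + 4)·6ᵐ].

R = 6/7

By the ratio test, |a_{m+1}/a_m| = [(m + 4)/((m+1) + 4)] · 7/6 → 7/6.
Convergence for |u + 9| · 7/6 < 1, i.e. |u + 9| < 6/7. So R = 6/7.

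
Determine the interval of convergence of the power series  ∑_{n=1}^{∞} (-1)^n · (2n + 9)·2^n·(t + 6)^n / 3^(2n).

(-21/2, -3/2)

The ratio of consecutive coefficients is [(2(n+1) + 9)/(2n + 9)] · 2/9 → 2/9.
Hence the series converges for |t + 6| < 1/(2/9) = 9/2, so the radius of convergence is 9/2.
Endpoint t = -3/2: the terms have absolute value of order n, which does not tend to 0, so the series diverges by the divergence test.
Endpoint t = -21/2: the terms do not tend to 0, so the series diverges.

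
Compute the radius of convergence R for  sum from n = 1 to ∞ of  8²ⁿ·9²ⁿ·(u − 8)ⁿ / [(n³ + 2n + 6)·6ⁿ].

R = 1/864

Apply the ratio test: |a_{n+1}| / |a_n| = [(n³ + 2n + 6)/((n+1)³ + 2(n+1) + 6)] · 64·81/6, which tends to 864 as n → ∞.
Convergence for |u − 8| · 864 < 1, i.e. |u − 8| < 1/864. So R = 1/864.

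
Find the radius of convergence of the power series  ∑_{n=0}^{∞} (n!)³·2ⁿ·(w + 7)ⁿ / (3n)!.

Ratio test: |a_{n+1}/a_n| = (n+1)³/[(3n+1)·(3n+2)·(3n+3)] · 2 → 2/27 as n → ∞.
Convergence for |w + 7| · 2/27 < 1, i.e. |w + 7| < 27/2. So R = 27/2.

R = 27/2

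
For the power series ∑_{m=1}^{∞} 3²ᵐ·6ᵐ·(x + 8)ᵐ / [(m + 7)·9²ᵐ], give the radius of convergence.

Apply the ratio test: |a_{m+1}| / |a_m| = [(m + 7)/((m+1) + 7)] · 9·6/81, which tends to 2/3 as m → ∞.
Hence the series converges for |x + 8| < 1/(2/3) = 3/2, so the radius of convergence is 3/2.

R = 3/2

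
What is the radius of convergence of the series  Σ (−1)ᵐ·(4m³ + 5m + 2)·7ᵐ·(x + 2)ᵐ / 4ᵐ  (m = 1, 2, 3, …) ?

Ratio test: |a_{m+1}/a_m| = [(4(m+1)³ + 5(m+1) + 2)/(4m³ + 5m + 2)] · 7/4 → 7/4 as m → ∞.
Hence the series converges for |x + 2| < 1/(7/4) = 4/7, so the radius of convergence is 4/7.

R = 4/7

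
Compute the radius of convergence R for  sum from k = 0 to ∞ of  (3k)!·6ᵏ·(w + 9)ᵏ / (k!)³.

Ratio test: |a_{k+1}/a_k| = (3k+1)·(3k+2)·(3k+3)/(k+1)³ · 6 → 162 as k → ∞.
The series converges when 162 · |w + 9| < 1, giving R = 1/162.

R = 1/162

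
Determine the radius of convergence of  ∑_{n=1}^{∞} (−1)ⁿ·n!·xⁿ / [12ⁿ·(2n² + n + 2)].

By the ratio test, |a_{n+1}/a_n| = (n+1) · 1/12 · (2n² + n + 2)/(2(n+1)² + (n+1) + 2) → ∞.
The terms grow without bound for any x ≠ 0, so R = 0 (convergence only at x = 0).

R = 0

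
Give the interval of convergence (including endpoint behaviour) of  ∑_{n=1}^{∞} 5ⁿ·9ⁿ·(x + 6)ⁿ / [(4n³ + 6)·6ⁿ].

The ratio of consecutive coefficients is [(4n³ + 6)/(4(n+1)³ + 6)] · 5·9/6 → 15/2.
Convergence for |x + 6| · 15/2 < 1, i.e. |x + 6| < 2/15. So R = 2/15.
At x = -88/15: the terms are on the order of 1/n³, so the series converges absolutely by comparison with the p-series (p = 3 > 1).
Check x = -92/15: the series is dominated by a constant times Σ 1/n³, which converges (p = 3 > 1).

[-92/15, -88/15]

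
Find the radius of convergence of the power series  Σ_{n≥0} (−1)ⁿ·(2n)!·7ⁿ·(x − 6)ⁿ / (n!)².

Apply the ratio test: |a_{n+1}| / |a_n| = (2n+1)·(2n+2)/(n+1)² · 7, which tends to 28 as n → ∞.
Convergence for |x − 6| · 28 < 1, i.e. |x − 6| < 1/28. So R = 1/28.

R = 1/28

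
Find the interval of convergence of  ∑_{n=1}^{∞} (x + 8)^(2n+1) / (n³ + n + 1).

Ratio test: |a_{n+1}/a_n| = (n³ + n + 1)/((n+1)³ + (n+1) + 1) → 1 as n → ∞.
Since the exponent of (x + 8) increases by 2 each term, convergence requires |x + 8|² < 1, hence R = 1.
Endpoint x = -7: the terms are on the order of 1/n³, so the series converges absolutely by comparison with the p-series (p = 3 > 1).
Check x = -9: the terms are on the order of 1/n³, so the series converges absolutely by comparison with the p-series (p = 3 > 1).

[-9, -7]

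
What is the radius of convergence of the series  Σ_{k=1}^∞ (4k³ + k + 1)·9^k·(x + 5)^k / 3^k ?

R = 1/3

Apply the ratio test: |a_{k+1}| / |a_k| = [(4(k+1)³ + (k+1) + 1)/(4k³ + k + 1)] · 9/3, which tends to 3 as k → ∞.
Thus R = 1/(3) = 1/3.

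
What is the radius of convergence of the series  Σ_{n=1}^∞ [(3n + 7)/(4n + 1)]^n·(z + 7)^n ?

Applying the root test, |a_n|^(1/n) = (3n + 7)/(4n + 1) → 3/4.
The series converges when 3/4 · |z + 7| < 1, giving R = 4/3.

R = 4/3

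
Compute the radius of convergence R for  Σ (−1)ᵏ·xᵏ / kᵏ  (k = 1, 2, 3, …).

R = ∞

Applying the root test, |a_k|^(1/k) = 1/k → 0.
The limit is 0 for every x, so R = ∞.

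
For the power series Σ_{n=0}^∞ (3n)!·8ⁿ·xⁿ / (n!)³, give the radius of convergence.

Apply the ratio test: |a_{n+1}| / |a_n| = (3n+1)·(3n+2)·(3n+3)/(n+1)³ · 8, which tends to 216 as n → ∞.
Thus R = 1/(216) = 1/216.

R = 1/216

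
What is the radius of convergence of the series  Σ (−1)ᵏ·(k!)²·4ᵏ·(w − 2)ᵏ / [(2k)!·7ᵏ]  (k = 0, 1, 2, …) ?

By the ratio test, |a_{k+1}/a_k| = (k+1)²/[(2k+1)·(2k+2)] · 4/7 → 1/7.
Thus R = 1/(1/7) = 7.

R = 7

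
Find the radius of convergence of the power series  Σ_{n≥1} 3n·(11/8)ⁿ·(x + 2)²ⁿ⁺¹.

R = 2√22/11

The ratio of consecutive coefficients is [3(n+1)/3n] · 11/8 → 11/8.
Writing y = (x + 2)², the series in y has radius 8/11, so |x + 2| < √(8/11) and R = 2√22/11.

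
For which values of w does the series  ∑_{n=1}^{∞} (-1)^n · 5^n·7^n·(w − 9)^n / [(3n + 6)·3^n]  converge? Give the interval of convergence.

(312/35, 318/35]

The ratio of consecutive coefficients is [(3n + 6)/(3(n+1) + 6)] · 5·7/3 → 35/3.
Convergence for |w − 9| · 35/3 < 1, i.e. |w − 9| < 3/35. So R = 3/35.
Endpoint w = 318/35: convergence follows from the alternating series test (terms decrease monotonically to 0).
At w = 312/35: comparison with the harmonic series Σ 1/n shows the series diverges.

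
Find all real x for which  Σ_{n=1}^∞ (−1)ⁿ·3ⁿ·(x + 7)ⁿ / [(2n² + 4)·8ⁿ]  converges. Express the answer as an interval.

[-29/3, -13/3]

Apply the ratio test: |a_{n+1}| / |a_n| = [(2n² + 4)/(2(n+1)² + 4)] · 3/8, which tends to 3/8 as n → ∞.
Convergence for |x + 7| · 3/8 < 1, i.e. |x + 7| < 8/3. So R = 8/3.
Check x = -13/3: absolute convergence follows by limit comparison with Σ 1/n².
At x = -29/3: the terms are on the order of 1/n², so the series converges absolutely by comparison with the p-series (p = 2 > 1).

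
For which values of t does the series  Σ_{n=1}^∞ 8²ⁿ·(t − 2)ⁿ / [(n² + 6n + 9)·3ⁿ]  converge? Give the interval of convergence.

[125/64, 131/64]

Apply the ratio test: |a_{n+1}| / |a_n| = [(n² + 6n + 9)/((n+1)² + 6(n+1) + 9)] · 64/3, which tends to 64/3 as n → ∞.
The series converges when 64/3 · |t − 2| < 1, giving R = 3/64.
Endpoint t = 131/64: the series is dominated by a constant times Σ 1/n², which converges (p = 2 > 1).
Check t = 125/64: absolute convergence follows by limit comparison with Σ 1/n².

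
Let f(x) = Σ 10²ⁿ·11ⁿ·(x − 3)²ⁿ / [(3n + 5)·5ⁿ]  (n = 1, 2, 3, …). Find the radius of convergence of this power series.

The ratio of consecutive coefficients is [(3n + 5)/(3(n+1) + 5)] · 100·11/5 → 220.
Successive powers of (x − 3) differ by 2, so the series converges when |x − 3|² · 220 < 1, i.e. |x − 3| < √(1/220). So R = √55/110.

R = √55/110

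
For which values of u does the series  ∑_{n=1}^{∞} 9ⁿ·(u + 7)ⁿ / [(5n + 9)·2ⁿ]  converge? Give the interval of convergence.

Apply the ratio test: |a_{n+1}| / |a_n| = [(5n + 9)/(5(n+1) + 9)] · 9/2, which tends to 9/2 as n → ∞.
The series converges when 9/2 · |u + 7| < 1, giving R = 2/9.
At u = -61/9: the terms behave like c/n; limit comparison with the harmonic series gives divergence.
Check u = -65/9: an alternating series whose terms decrease to 0 in absolute value, so it converges by the Leibniz criterion.

[-65/9, -61/9)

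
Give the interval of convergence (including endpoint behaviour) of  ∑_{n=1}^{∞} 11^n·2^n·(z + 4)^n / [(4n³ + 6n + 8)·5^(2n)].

Ratio test: |a_{n+1}/a_n| = [(4n³ + 6n + 8)/(4(n+1)³ + 6(n+1) + 8)] · 11·2/25 → 22/25 as n → ∞.
Convergence for |z + 4| · 22/25 < 1, i.e. |z + 4| < 25/22. So R = 25/22.
Endpoint z = -63/22: the terms are on the order of 1/n³, so the series converges absolutely by comparison with the p-series (p = 3 > 1).
Endpoint z = -113/22: absolute convergence follows by limit comparison with Σ 1/n³.

[-113/22, -63/22]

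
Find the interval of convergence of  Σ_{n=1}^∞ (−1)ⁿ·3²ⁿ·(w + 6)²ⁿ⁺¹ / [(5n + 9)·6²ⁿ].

[-8, -4]

Ratio test: |a_{n+1}/a_n| = [(5n + 9)/(5(n+1) + 9)] · 9/36 → 1/4 as n → ∞.
Since the exponent of (w + 6) increases by 2 each term, convergence requires |w + 6|² < 4, hence R = 2.
Endpoint w = -4: convergence follows from the alternating series test (terms decrease monotonically to 0).
When w = -8, an alternating series whose terms decrease to 0 in absolute value, so it converges by the Leibniz criterion.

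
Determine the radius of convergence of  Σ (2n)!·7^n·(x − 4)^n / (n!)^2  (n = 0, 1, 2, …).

Apply the ratio test: |a_{n+1}| / |a_n| = (2n+1)·(2n+2)/(n+1)² · 7, which tends to 28 as n → ∞.
The series converges when 28 · |x − 4| < 1, giving R = 1/28.

R = 1/28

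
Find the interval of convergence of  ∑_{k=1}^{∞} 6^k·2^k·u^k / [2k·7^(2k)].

Ratio test: |a_{k+1}/a_k| = [2k/2(k+1)] · 6·2/49 → 12/49 as k → ∞.
Thus R = 1/(12/49) = 49/12.
Endpoint u = 49/12: the terms are asymptotic to a nonzero constant times 1/k, so the series diverges by limit comparison with Σ 1/k.
At u = -49/12: an alternating series whose terms decrease to 0 in absolute value, so it converges by the Leibniz criterion.

[-49/12, 49/12)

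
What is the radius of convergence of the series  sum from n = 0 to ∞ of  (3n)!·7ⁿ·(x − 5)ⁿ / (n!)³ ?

By the ratio test, |a_{n+1}/a_n| = (3n+1)·(3n+2)·(3n+3)/(n+1)³ · 7 → 189.
Hence the series converges for |x − 5| < 1/(189) = 1/189, so the radius of convergence is 1/189.

R = 1/189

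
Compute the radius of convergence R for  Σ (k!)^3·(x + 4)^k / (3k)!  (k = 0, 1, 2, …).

By the ratio test, |a_{k+1}/a_k| = (k+1)³/[(3k+1)·(3k+2)·(3k+3)] → 1/27.
Hence the series converges for |x + 4| < 1/(1/27) = 27, so the radius of convergence is 27.

R = 27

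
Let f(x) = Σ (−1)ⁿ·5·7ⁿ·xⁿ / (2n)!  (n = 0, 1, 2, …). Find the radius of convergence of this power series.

By the ratio test, |a_{n+1}/a_n| = 5/5 · 7 · 1/[(2n+1)·(2n+2)] → 0.
The ratio tends to 0 regardless of x, hence R = ∞.

R = ∞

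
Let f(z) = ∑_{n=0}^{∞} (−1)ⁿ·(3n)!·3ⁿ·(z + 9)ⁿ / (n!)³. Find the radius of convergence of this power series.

By the ratio test, |a_{n+1}/a_n| = (3n+1)·(3n+2)·(3n+3)/(n+1)³ · 3 → 81.
Thus R = 1/(81) = 1/81.

R = 1/81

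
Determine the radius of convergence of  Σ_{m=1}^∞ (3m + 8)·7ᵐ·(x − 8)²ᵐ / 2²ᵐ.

R = 2√7/7

Apply the ratio test: |a_{m+1}| / |a_m| = [(3(m+1) + 8)/(3m + 8)] · 7/4, which tends to 7/4 as m → ∞.
Successive powers of (x − 8) differ by 2, so the series converges when |x − 8|² · 7/4 < 1, i.e. |x − 8| < √(4/7). So R = 2√7/7.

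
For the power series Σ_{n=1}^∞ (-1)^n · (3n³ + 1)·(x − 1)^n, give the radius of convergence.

R = 1

Apply the ratio test: |a_{n+1}| / |a_n| = (3(n+1)³ + 1)/(3n³ + 1), which tends to 1 as n → ∞.
Convergence for |x − 1| < 1, so R = 1.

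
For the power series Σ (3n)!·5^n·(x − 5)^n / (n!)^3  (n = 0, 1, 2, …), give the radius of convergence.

By the ratio test, |a_{n+1}/a_n| = (3n+1)·(3n+2)·(3n+3)/(n+1)³ · 5 → 135.
Thus R = 1/(135) = 1/135.

R = 1/135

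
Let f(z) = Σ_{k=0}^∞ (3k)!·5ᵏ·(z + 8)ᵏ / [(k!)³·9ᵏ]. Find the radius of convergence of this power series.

Apply the ratio test: |a_{k+1}| / |a_k| = (3k+1)·(3k+2)·(3k+3)/(k+1)³ · 5/9, which tends to 15 as k → ∞.
The series converges when 15 · |z + 8| < 1, giving R = 1/15.

R = 1/15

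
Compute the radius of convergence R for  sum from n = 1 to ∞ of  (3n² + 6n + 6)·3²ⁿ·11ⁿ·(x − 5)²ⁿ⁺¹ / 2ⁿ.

By the ratio test, |a_{n+1}/a_n| = [(3(n+1)² + 6(n+1) + 6)/(3n² + 6n + 6)] · 9·11/2 → 99/2.
Since the exponent of (x − 5) increases by 2 each term, convergence requires |x − 5|² < 2/99, hence R = √22/33.

R = √22/33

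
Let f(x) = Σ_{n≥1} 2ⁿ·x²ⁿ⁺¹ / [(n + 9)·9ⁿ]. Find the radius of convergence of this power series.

R = 3√2/2

Ratio test: |a_{n+1}/a_n| = [(n + 9)/((n+1) + 9)] · 2/9 → 2/9 as n → ∞.
Since the exponent of x increases by 2 each term, convergence requires |x|² < 9/2, hence R = 3√2/2.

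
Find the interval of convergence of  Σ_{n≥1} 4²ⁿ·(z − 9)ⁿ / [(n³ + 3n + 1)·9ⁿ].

[135/16, 153/16]

Apply the ratio test: |a_{n+1}| / |a_n| = [(n³ + 3n + 1)/((n+1)³ + 3(n+1) + 1)] · 16/9, which tends to 16/9 as n → ∞.
Hence the series converges for |z − 9| < 1/(16/9) = 9/16, so the radius of convergence is 9/16.
At z = 153/16: the series is dominated by a constant times Σ 1/n³, which converges (p = 3 > 1).
When z = 135/16, absolute convergence follows by limit comparison with Σ 1/n³.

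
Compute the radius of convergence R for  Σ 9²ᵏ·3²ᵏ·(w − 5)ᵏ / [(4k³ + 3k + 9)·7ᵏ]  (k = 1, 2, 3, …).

Apply the ratio test: |a_{k+1}| / |a_k| = [(4k³ + 3k + 9)/(4(k+1)³ + 3(k+1) + 9)] · 81·9/7, which tends to 729/7 as k → ∞.
Convergence for |w − 5| · 729/7 < 1, i.e. |w − 5| < 7/729. So R = 7/729.

R = 7/729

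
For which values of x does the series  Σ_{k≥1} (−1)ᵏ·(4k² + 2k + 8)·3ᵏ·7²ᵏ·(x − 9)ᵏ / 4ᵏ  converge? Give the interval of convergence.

Ratio test: |a_{k+1}/a_k| = [(4(k+1)² + 2(k+1) + 8)/(4k² + 2k + 8)] · 3·49/4 → 147/4 as k → ∞.
Hence the series converges for |x − 9| < 1/(147/4) = 4/147, so the radius of convergence is 4/147.
When x = 1327/147, the terms do not tend to 0, so the series diverges.
When x = 1319/147, the terms have absolute value of order k², which does not tend to 0, so the series diverges by the divergence test.

(1319/147, 1327/147)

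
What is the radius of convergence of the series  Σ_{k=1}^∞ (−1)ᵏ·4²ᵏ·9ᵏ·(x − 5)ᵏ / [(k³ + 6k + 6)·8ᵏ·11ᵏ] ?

R = 11/18

Ratio test: |a_{k+1}/a_k| = [(k³ + 6k + 6)/((k+1)³ + 6(k+1) + 6)] · 16·9/(8·11) → 18/11 as k → ∞.
Hence the series converges for |x − 5| < 1/(18/11) = 11/18, so the radius of convergence is 11/18.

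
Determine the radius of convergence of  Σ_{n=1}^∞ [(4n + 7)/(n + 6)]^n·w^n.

Root test: |a_n|^(1/n) = (4n + 7)/(n + 6) → 4.
Thus R = 1/(4) = 1/4.

R = 1/4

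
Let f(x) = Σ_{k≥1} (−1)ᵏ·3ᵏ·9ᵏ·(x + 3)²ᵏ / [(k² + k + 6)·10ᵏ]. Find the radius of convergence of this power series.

The ratio of consecutive coefficients is [(k² + k + 6)/((k+1)² + (k+1) + 6)] · 3·9/10 → 27/10.
Writing y = (x + 3)², the series in y has radius 10/27, so |x + 3| < √(10/27) and R = √30/9.

R = √30/9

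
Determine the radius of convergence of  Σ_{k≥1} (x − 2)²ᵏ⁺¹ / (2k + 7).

Ratio test: |a_{k+1}/a_k| = (2k + 7)/(2(k+1) + 7) → 1 as k → ∞.
Successive powers of (x − 2) differ by 2, so the series converges when |x − 2|² · 1 < 1, i.e. |x − 2| < √(1) = 1. So R = 1.

R = 1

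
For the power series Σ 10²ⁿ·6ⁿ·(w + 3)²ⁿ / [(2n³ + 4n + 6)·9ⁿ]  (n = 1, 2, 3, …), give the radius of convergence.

Apply the ratio test: |a_{n+1}| / |a_n| = [(2n³ + 4n + 6)/(2(n+1)³ + 4(n+1) + 6)] · 100·6/9, which tends to 200/3 as n → ∞.
Since the exponent of (w + 3) increases by 2 each term, convergence requires |w + 3|² < 3/200, hence R = √6/20.

R = √6/20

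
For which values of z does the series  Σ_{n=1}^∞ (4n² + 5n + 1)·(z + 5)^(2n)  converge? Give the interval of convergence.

(-6, -4)

By the ratio test, |a_{n+1}/a_n| = (4(n+1)² + 5(n+1) + 1)/(4n² + 5n + 1) → 1.
Writing y = (z + 5)², the series in y has radius 1, so |z + 5| < √(1) = 1 and R = 1.
When z = -4, the terms do not tend to 0, so the series diverges.
At z = -6: the terms do not tend to 0, so the series diverges.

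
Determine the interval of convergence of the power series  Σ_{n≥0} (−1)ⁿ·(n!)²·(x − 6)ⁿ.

Apply the ratio test: |a_{n+1}| / |a_n| = (n+1)², which tends to ∞ as n → ∞.
Since the ratio → ∞, the series diverges for every x ≠ 6, and R = 0.

{6}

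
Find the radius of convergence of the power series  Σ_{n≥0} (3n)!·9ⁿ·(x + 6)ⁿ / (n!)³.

R = 1/243

By the ratio test, |a_{n+1}/a_n| = (3n+1)·(3n+2)·(3n+3)/(n+1)³ · 9 → 243.
Hence the series converges for |x + 6| < 1/(243) = 1/243, so the radius of convergence is 1/243.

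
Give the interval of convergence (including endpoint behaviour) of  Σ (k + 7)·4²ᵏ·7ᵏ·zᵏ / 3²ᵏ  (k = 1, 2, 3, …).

(-9/112, 9/112)

The ratio of consecutive coefficients is [((k+1) + 7)/(k + 7)] · 16·7/9 → 112/9.
Thus R = 1/(112/9) = 9/112.
At z = 9/112: the k-th term does not approach 0; divergence by the term test.
Check z = -9/112: the terms have absolute value of order k, which does not tend to 0, so the series diverges by the divergence test.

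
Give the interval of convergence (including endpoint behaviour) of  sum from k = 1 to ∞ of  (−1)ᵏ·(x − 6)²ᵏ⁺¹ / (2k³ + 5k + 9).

[5, 7]

Ratio test: |a_{k+1}/a_k| = (2k³ + 5k + 9)/(2(k+1)³ + 5(k+1) + 9) → 1 as k → ∞.
Successive powers of (x − 6) differ by 2, so the series converges when |x − 6|² · 1 < 1, i.e. |x − 6| < √(1) = 1. So R = 1.
At x = 7: the series is dominated by a constant times Σ 1/k³, which converges (p = 3 > 1).
At x = 5: absolute convergence follows by limit comparison with Σ 1/k³.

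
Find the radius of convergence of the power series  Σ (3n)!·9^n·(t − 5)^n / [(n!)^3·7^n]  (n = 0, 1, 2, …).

The ratio of consecutive coefficients is (3n+1)·(3n+2)·(3n+3)/(n+1)³ · 9/7 → 243/7.
The series converges when 243/7 · |t − 5| < 1, giving R = 7/243.

R = 7/243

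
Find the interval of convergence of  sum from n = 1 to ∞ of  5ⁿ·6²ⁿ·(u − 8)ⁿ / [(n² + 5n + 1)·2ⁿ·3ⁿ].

Apply the ratio test: |a_{n+1}| / |a_n| = [(n² + 5n + 1)/((n+1)² + 5(n+1) + 1)] · 5·36/(2·3), which tends to 30 as n → ∞.
Thus R = 1/(30) = 1/30.
Check u = 241/30: absolute convergence follows by limit comparison with Σ 1/n².
Check u = 239/30: the terms are on the order of 1/n², so the series converges absolutely by comparison with the p-series (p = 2 > 1).

[239/30, 241/30]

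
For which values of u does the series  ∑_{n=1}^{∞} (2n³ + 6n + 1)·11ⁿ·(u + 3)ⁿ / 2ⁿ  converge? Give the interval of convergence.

By the ratio test, |a_{n+1}/a_n| = [(2(n+1)³ + 6(n+1) + 1)/(2n³ + 6n + 1)] · 11/2 → 11/2.
Thus R = 1/(11/2) = 2/11.
When u = -31/11, the terms have absolute value of order n³, which does not tend to 0, so the series diverges by the divergence test.
Check u = -35/11: the terms do not tend to 0, so the series diverges.

(-35/11, -31/11)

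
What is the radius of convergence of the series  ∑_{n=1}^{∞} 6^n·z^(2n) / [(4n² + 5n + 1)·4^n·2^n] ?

By the ratio test, |a_{n+1}/a_n| = [(4n² + 5n + 1)/(4(n+1)² + 5(n+1) + 1)] · 6/(4·2) → 3/4.
Since the exponent of z increases by 2 each term, convergence requires |z|² < 4/3, hence R = 2√3/3.

R = 2√3/3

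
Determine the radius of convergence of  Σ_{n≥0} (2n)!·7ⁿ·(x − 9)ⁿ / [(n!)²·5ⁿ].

The ratio of consecutive coefficients is (2n+1)·(2n+2)/(n+1)² · 7/5 → 28/5.
Thus R = 1/(28/5) = 5/28.

R = 5/28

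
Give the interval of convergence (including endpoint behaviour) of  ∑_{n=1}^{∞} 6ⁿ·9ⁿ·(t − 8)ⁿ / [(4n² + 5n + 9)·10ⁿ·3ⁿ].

[67/9, 77/9]

Apply the ratio test: |a_{n+1}| / |a_n| = [(4n² + 5n + 9)/(4(n+1)² + 5(n+1) + 9)] · 6·9/(10·3), which tends to 9/5 as n → ∞.
Thus R = 1/(9/5) = 5/9.
When t = 77/9, the series is dominated by a constant times Σ 1/n², which converges (p = 2 > 1).
When t = 67/9, the series is dominated by a constant times Σ 1/n², which converges (p = 2 > 1).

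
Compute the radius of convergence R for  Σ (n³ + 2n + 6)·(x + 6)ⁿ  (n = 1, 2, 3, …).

R = 1

Apply the ratio test: |a_{n+1}| / |a_n| = ((n+1)³ + 2(n+1) + 6)/(n³ + 2n + 6), which tends to 1 as n → ∞.
Hence R = 1.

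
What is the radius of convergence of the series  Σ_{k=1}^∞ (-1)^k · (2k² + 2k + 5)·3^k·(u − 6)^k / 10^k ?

R = 10/3

By the ratio test, |a_{k+1}/a_k| = [(2(k+1)² + 2(k+1) + 5)/(2k² + 2k + 5)] · 3/10 → 3/10.
Hence the series converges for |u − 6| < 1/(3/10) = 10/3, so the radius of convergence is 10/3.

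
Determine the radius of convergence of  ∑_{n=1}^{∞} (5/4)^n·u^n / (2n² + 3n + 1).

By the ratio test, |a_{n+1}/a_n| = [(2n² + 3n + 1)/(2(n+1)² + 3(n+1) + 1)] · 5/4 → 5/4.
The series converges when 5/4 · |u| < 1, giving R = 4/5.

R = 4/5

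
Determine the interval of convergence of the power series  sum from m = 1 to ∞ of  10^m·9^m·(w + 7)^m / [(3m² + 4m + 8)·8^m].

[-319/45, -311/45]

By the ratio test, |a_{m+1}/a_m| = [(3m² + 4m + 8)/(3(m+1)² + 4(m+1) + 8)] · 10·9/8 → 45/4.
Convergence for |w + 7| · 45/4 < 1, i.e. |w + 7| < 4/45. So R = 4/45.
At w = -311/45: the terms are on the order of 1/m², so the series converges absolutely by comparison with the p-series (p = 2 > 1).
Check w = -319/45: the series is dominated by a constant times Σ 1/m², which converges (p = 2 > 1).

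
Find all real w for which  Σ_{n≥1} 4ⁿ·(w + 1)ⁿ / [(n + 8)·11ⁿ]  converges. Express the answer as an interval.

The ratio of consecutive coefficients is [(n + 8)/((n+1) + 8)] · 4/11 → 4/11.
The series converges when 4/11 · |w + 1| < 1, giving R = 11/4.
At w = 7/4: comparison with the harmonic series Σ 1/n shows the series diverges.
Endpoint w = -15/4: convergence follows from the alternating series test (terms decrease monotonically to 0).

[-15/4, 7/4)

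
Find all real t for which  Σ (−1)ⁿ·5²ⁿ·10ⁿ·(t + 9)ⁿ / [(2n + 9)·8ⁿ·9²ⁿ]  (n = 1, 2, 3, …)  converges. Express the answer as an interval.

(-1449/125, -801/125]

Ratio test: |a_{n+1}/a_n| = [(2n + 9)/(2(n+1) + 9)] · 25·10/(8·81) → 125/324 as n → ∞.
Hence the series converges for |t + 9| < 1/(125/324) = 324/125, so the radius of convergence is 324/125.
When t = -801/125, convergence follows from the alternating series test (terms decrease monotonically to 0).
At t = -1449/125: the terms behave like c/n; limit comparison with the harmonic series gives divergence.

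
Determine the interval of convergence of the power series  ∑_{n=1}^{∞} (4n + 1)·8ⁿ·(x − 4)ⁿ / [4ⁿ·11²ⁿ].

(-113/2, 129/2)

Apply the ratio test: |a_{n+1}| / |a_n| = [(4(n+1) + 1)/(4n + 1)] · 8/(4·121), which tends to 2/121 as n → ∞.
The series converges when 2/121 · |x − 4| < 1, giving R = 121/2.
When x = 129/2, the terms do not tend to 0, so the series diverges.
When x = -113/2, the terms have absolute value of order n, which does not tend to 0, so the series diverges by the divergence test.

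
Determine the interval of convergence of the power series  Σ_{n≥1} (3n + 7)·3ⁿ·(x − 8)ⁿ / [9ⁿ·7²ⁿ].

(-139, 155)

By the ratio test, |a_{n+1}/a_n| = [(3(n+1) + 7)/(3n + 7)] · 3/(9·49) → 1/147.
The series converges when 1/147 · |x − 8| < 1, giving R = 147.
When x = 155, the n-th term does not approach 0; divergence by the term test.
When x = -139, the terms have absolute value of order n, which does not tend to 0, so the series diverges by the divergence test.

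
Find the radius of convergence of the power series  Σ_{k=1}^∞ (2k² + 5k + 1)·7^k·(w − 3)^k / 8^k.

Apply the ratio test: |a_{k+1}| / |a_k| = [(2(k+1)² + 5(k+1) + 1)/(2k² + 5k + 1)] · 7/8, which tends to 7/8 as k → ∞.
Convergence for |w − 3| · 7/8 < 1, i.e. |w − 3| < 8/7. So R = 8/7.

R = 8/7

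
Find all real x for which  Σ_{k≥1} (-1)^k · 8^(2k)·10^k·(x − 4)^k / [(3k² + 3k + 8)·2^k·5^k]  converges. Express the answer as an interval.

The ratio of consecutive coefficients is [(3k² + 3k + 8)/(3(k+1)² + 3(k+1) + 8)] · 64·10/(2·5) → 64.
Convergence for |x − 4| · 64 < 1, i.e. |x − 4| < 1/64. So R = 1/64.
When x = 257/64, the terms are on the order of 1/k², so the series converges absolutely by comparison with the p-series (p = 2 > 1).
At x = 255/64: the series is dominated by a constant times Σ 1/k², which converges (p = 2 > 1).

[255/64, 257/64]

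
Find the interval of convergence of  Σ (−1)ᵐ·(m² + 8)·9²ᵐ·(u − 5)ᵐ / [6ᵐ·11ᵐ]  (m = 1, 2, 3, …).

The ratio of consecutive coefficients is [((m+1)² + 8)/(m² + 8)] · 81/(6·11) → 27/22.
Convergence for |u − 5| · 27/22 < 1, i.e. |u − 5| < 22/27. So R = 22/27.
Check u = 157/27: the terms have absolute value of order m², which does not tend to 0, so the series diverges by the divergence test.
Check u = 113/27: the terms have absolute value of order m², which does not tend to 0, so the series diverges by the divergence test.

(113/27, 157/27)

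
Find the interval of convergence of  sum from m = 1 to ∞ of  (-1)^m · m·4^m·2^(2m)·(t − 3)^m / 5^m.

Ratio test: |a_{m+1}/a_m| = [(m+1)/m] · 4·4/5 → 16/5 as m → ∞.
Thus R = 1/(16/5) = 5/16.
Check t = 53/16: the terms do not tend to 0, so the series diverges.
Check t = 43/16: the m-th term does not approach 0; divergence by the term test.

(43/16, 53/16)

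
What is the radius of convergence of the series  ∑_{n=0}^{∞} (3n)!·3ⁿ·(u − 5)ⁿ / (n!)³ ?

Ratio test: |a_{n+1}/a_n| = (3n+1)·(3n+2)·(3n+3)/(n+1)³ · 3 → 81 as n → ∞.
Hence the series converges for |u − 5| < 1/(81) = 1/81, so the radius of convergence is 1/81.

R = 1/81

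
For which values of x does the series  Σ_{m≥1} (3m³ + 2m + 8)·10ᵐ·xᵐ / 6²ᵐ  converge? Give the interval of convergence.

By the ratio test, |a_{m+1}/a_m| = [(3(m+1)³ + 2(m+1) + 8)/(3m³ + 2m + 8)] · 10/36 → 5/18.
Thus R = 1/(5/18) = 18/5.
Endpoint x = 18/5: the terms do not tend to 0, so the series diverges.
Endpoint x = -18/5: the terms do not tend to 0, so the series diverges.

(-18/5, 18/5)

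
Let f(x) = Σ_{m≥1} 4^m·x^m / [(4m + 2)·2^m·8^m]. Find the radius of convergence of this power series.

Apply the ratio test: |a_{m+1}| / |a_m| = [(4m + 2)/(4(m+1) + 2)] · 4/(2·8), which tends to 1/4 as m → ∞.
Convergence for |x| · 1/4 < 1, i.e. |x| < 4. So R = 4.

R = 4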